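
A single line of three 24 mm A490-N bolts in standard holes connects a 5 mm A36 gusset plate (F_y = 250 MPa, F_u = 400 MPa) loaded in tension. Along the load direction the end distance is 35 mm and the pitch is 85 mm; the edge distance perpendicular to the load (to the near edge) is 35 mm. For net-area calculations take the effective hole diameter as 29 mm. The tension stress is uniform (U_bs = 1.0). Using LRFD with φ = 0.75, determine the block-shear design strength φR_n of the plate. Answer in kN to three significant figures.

146 kN

Shear plane L_v = 35 + 2·85 = 205 mm; A_gv = 205 × 5 = 1025 mm².
A_nv = (205 − 2.5·29) × 5 = 662.5 mm².
A_nt = (35 − 0.5·29) × 5 = 102.5 mm².
0.6 F_u A_nv = 159 kN; 0.6 F_y A_gv = 153.8 kN → shear yielding governs the shear term.
R_n = 153.8 + 1.0 × 400 × 102.5 / 1000 = 194.8 kN.
Design strength φR_n = 0.75 × 194.8 = 146 kN.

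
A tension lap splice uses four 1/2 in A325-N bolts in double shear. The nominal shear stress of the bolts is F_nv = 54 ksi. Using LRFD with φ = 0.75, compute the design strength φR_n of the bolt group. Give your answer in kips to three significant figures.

63.6 kips

A_b = π × 0.5² / 4 = 0.1963 in².
R_n = F_nv · A_b · n · n_s = 54 × 0.1963 × 4 × 2 = 84.82 kips.
Design strength φR_n = 0.75 × 84.82 = 63.6 kips.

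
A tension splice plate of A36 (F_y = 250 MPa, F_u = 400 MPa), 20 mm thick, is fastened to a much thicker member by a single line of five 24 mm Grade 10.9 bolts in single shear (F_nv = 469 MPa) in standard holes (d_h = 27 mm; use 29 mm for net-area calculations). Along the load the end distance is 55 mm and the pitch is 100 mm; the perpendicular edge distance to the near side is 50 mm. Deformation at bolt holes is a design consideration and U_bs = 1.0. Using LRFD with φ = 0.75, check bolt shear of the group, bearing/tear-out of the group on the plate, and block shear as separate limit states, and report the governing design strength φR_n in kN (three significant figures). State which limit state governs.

Bolt shear: A_b = π·24²/4 = 452.4 mm²; R_n = 469 × 452.4 × 5 × 1 / 1000 = 1061 kN → 0.75 × 1061 = 796 kN.
Bearing: edge l_c = 41.5, r_n = 398.4 kN; interior l_c = 73, r_n = 460.8 kN; R_n = 398.4 + 4·460.8 = 2242 kN → 1680 kN.
Block shear: A_gv = 9100, A_nv = 6490, A_nt = 710 mm²; R_n = min(0.6F_uA_nv, 0.6F_yA_gv) + U_bs·F_u·A_nt = 1649 kN → 1240 kN.
Bolt shear governs: 796 kN.

796 kN (bolt shear governs)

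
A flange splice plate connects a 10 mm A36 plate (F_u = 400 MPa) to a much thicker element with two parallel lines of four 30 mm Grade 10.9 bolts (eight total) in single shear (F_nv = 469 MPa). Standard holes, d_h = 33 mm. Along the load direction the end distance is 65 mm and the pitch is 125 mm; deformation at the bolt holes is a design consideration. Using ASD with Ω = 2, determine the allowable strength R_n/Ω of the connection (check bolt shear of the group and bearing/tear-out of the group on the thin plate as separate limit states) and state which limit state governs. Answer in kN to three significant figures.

1100 kN (bearing governs)

Bolt shear: A_b = π·30²/4 = 706.9 mm²; R_n = 469 × 706.9 × 8 × 1 / 1000 = 2652 kN → 2652 / 2 = 1330 kN.
Bearing (1.2 l_c t F_u ≤ 2.4 d t F_u): upper limit = 2.4·30·10·400 / 1000 = 288 kN.
  Edge l_c = 65 − 33/2 = 48.5 → r_n = 232.8 kN; interior l_c = 125 − 33 = 92 → r_n = 288 kN.
  R_n,bearing = 2·232.8 + 6·288 = 2194 kN → 2194 / 2 = 1100 kN.
Bearing governs: 1100 kN.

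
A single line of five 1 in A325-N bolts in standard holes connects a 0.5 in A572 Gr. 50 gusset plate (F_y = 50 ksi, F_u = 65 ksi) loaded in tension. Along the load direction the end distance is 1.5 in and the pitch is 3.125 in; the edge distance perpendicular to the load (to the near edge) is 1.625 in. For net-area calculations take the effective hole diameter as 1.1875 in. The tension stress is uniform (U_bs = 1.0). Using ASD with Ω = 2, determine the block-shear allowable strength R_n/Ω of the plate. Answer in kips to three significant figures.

Shear plane L_v = 1.5 + 4·3.125 = 14 in; A_gv = 14 × 0.5 = 7 in².
A_nv = (14 − 4.5·1.1875) × 0.5 = 4.328 in².
A_nt = (1.625 − 0.5·1.1875) × 0.5 = 0.5156 in².
0.6 F_u A_nv = 168.8 kips; 0.6 F_y A_gv = 210 kips → shear rupture governs the shear term.
R_n = 168.8 + 1.0 × 65 × 0.5156 = 202.3 kips.
Allowable strength R_n/Ω = 202.3 / 2 = 101 kips.

101 kips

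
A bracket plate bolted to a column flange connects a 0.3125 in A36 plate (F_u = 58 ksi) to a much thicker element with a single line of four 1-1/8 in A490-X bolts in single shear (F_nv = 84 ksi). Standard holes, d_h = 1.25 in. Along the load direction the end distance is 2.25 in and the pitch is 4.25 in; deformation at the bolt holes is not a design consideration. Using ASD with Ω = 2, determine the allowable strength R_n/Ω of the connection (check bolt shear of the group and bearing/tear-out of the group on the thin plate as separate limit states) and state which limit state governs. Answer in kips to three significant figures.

114 kips (bearing governs)

Bolt shear: A_b = π·1.125²/4 = 0.994 in²; R_n = 84 × 0.994 × 4 × 1 = 334 kips → 334 / 2 = 167 kips.
Bearing (1.5 l_c t F_u ≤ 3.0 d t F_u): upper limit = 3.0·1.125·0.3125·58 = 61.17 kips.
  Edge l_c = 2.25 − 1.25/2 = 1.625 → r_n = 44.18 kips; interior l_c = 4.25 − 1.25 = 3 → r_n = 61.17 kips.
  R_n,bearing = 1·44.18 + 3·61.17 = 227.7 kips → 227.7 / 2 = 114 kips.
Bearing governs: 114 kips.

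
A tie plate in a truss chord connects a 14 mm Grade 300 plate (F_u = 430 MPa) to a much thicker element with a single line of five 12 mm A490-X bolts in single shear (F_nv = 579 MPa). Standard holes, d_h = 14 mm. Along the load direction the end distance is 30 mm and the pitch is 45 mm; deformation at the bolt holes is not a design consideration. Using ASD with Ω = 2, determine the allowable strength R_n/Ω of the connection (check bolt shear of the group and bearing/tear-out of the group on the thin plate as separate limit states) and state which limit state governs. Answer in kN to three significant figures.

164 kN (bolt shear governs)

Bolt shear: A_b = π·12²/4 = 113.1 mm²; R_n = 579 × 113.1 × 5 × 1 / 1000 = 327.4 kN → 327.4 / 2 = 164 kN.
Bearing (1.5 l_c t F_u ≤ 3.0 d t F_u): upper limit = 3.0·12·14·430 / 1000 = 216.7 kN.
  Edge l_c = 30 − 14/2 = 23 → r_n = 207.7 kN; interior l_c = 45 − 14 = 31 → r_n = 216.7 kN.
  R_n,bearing = 1·207.7 + 4·216.7 = 1075 kN → 1075 / 2 = 537 kN.
Bolt shear governs: 164 kN.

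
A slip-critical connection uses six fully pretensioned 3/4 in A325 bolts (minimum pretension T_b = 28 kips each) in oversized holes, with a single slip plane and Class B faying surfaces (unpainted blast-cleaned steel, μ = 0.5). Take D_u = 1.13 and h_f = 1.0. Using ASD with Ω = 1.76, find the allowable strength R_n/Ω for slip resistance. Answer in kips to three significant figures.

R_n = μ · D_u · h_f · T_b · n_s · n_b = 0.5 × 1.13 × 1.0 × 28 × 1 × 6 = 94.92 kips.
Allowable strength R_n/Ω = 94.92 / 1.76 = 53.9 kips.

53.9 kips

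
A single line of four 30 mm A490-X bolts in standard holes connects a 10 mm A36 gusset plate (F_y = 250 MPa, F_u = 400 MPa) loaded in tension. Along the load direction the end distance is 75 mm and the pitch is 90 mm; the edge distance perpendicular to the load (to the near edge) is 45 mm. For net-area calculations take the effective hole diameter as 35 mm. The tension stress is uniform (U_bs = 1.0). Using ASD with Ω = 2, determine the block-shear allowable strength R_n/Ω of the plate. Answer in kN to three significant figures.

Shear plane L_v = 75 + 3·90 = 345 mm; A_gv = 345 × 10 = 3450 mm².
A_nv = (345 − 3.5·35) × 10 = 2225 mm².
A_nt = (45 − 0.5·35) × 10 = 275 mm².
0.6 F_u A_nv = 534 kN; 0.6 F_y A_gv = 517.5 kN → shear yielding governs the shear term.
R_n = 517.5 + 1.0 × 400 × 275 / 1000 = 627.5 kN.
Allowable strength R_n/Ω = 627.5 / 2 = 314 kN.

314 kN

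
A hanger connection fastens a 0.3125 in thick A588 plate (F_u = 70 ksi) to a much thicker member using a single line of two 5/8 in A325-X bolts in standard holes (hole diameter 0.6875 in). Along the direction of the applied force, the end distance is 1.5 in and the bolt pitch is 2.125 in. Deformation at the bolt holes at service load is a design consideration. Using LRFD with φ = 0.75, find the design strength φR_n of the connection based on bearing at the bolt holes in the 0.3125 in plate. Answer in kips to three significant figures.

47.4 kips

Per bolt r_n = 1.2 l_c t F_u ≤ 2.4 d t F_u; upper limit = 2.4 × 0.625 × 0.3125 × 70 = 32.81 kips.
Edge bolt: l_c = 1.5 − 0.6875/2 = 1.156 in → 1.2 × 1.156 × 0.3125 × 70 = 30.35 → r_n = 30.35 kips.
Interior bolts: l_c = 2.125 − 0.6875 = 1.438 in → 1.2 × 1.438 × 0.3125 × 70 = 37.73 → r_n = 32.81 kips.
R_n = 1 × 30.35 + 1 × 32.81 = 63.16 kips.
Design strength φR_n = 0.75 × 63.16 = 47.4 kips.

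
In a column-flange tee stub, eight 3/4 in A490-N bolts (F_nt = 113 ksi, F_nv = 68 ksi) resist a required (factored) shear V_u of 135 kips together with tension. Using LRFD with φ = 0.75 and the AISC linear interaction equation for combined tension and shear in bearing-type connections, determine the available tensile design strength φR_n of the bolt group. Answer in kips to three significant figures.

A_b = π·0.75²/4 = 0.4418 in²; f_rv = 135 / (8 × 0.4418) = 38.2 ksi.
F'_nt = 1.3 F_nt − (F_nt / φF_nv) f_rv = 1.3·113 − (113/(0.75·68))·38.2 = 62.27 ksi, capped at F_nt → F'_nt = 62.27 ksi.
R_n = F'_nt · A_b · n = 62.27 × 0.4418 × 8 = 220.1 kips.
Design strength φR_n = 0.75 × 220.1 = 165 kips.

165 kips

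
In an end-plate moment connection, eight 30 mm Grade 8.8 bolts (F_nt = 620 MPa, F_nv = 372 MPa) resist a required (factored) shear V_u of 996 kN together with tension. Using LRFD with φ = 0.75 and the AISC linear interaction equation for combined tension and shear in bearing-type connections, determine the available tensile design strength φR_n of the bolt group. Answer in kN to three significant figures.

A_b = π·30²/4 = 706.9 mm²; f_rv = 996 × 1000 / (8 × 706.9) = 176.1 MPa.
F'_nt = 1.3 F_nt − (F_nt / φF_nv) f_rv = 1.3·620 − (620/(0.75·372))·176.1 = 414.6 MPa, capped at F_nt → F'_nt = 414.6 MPa.
R_n = F'_nt · A_b · n = 414.6 × 706.9 × 8 / 1000 = 2344 kN.
Design strength φR_n = 0.75 × 2344 = 1760 kN.

1760 kN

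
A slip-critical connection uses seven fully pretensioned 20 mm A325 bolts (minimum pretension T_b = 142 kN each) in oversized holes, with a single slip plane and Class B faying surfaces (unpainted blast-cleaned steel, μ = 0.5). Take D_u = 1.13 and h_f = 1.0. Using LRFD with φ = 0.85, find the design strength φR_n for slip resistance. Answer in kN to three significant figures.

477 kN

R_n = μ · D_u · h_f · T_b · n_s · n_b = 0.5 × 1.13 × 1.0 × 142 × 1 × 7 = 561.6 kN.
Design strength φR_n = 0.85 × 561.6 = 477 kN.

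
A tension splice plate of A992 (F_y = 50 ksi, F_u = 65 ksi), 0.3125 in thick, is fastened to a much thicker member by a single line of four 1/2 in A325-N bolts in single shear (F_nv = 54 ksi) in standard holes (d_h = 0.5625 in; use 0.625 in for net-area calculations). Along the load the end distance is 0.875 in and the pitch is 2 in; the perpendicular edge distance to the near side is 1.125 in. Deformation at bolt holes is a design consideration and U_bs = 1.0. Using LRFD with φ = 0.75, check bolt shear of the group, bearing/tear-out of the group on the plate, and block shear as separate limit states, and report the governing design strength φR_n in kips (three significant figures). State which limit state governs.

31.8 kips (bolt shear governs)

Bolt shear: A_b = π·0.5²/4 = 0.1963 in²; R_n = 54 × 0.1963 × 4 × 1 = 42.41 kips → 0.75 × 42.41 = 31.8 kips.
Bearing: edge l_c = 0.5938, r_n = 14.47 kips; interior l_c = 1.438, r_n = 24.38 kips; R_n = 14.47 + 3·24.38 = 87.6 kips → 65.7 kips.
Block shear: A_gv = 2.148, A_nv = 1.465, A_nt = 0.2539 in²; R_n = min(0.6F_uA_nv, 0.6F_yA_gv) + U_bs·F_u·A_nt = 73.63 kips → 55.2 kips.
Bolt shear governs: 31.8 kips.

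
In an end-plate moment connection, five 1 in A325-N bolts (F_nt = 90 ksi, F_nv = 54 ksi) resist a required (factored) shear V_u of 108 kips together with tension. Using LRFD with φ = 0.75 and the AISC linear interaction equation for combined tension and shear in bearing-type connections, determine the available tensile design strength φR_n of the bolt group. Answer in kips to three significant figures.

A_b = π·1²/4 = 0.7854 in²; f_rv = 108 / (5 × 0.7854) = 27.5 ksi.
F'_nt = 1.3 F_nt − (F_nt / φF_nv) f_rv = 1.3·90 − (90/(0.75·54))·27.5 = 55.88 ksi, capped at F_nt → F'_nt = 55.88 ksi.
R_n = F'_nt · A_b · n = 55.88 × 0.7854 × 5 = 219.5 kips.
Design strength φR_n = 0.75 × 219.5 = 165 kips.

165 kips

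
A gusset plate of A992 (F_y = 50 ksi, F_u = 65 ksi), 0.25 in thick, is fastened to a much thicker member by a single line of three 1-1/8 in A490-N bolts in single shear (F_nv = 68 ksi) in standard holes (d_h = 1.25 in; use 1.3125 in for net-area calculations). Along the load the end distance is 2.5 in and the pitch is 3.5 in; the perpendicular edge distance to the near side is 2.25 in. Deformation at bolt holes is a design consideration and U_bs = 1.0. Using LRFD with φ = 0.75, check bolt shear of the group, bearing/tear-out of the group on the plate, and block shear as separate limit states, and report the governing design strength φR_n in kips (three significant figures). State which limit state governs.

Bolt shear: A_b = π·1.125²/4 = 0.994 in²; R_n = 68 × 0.994 × 3 × 1 = 202.8 kips → 0.75 × 202.8 = 152 kips.
Bearing: edge l_c = 1.875, r_n = 36.56 kips; interior l_c = 2.25, r_n = 43.87 kips; R_n = 36.56 + 2·43.87 = 124.3 kips → 93.2 kips.
Block shear: A_gv = 2.375, A_nv = 1.555, A_nt = 0.3984 in²; R_n = min(0.6F_uA_nv, 0.6F_yA_gv) + U_bs·F_u·A_nt = 86.53 kips → 64.9 kips.
Block shear governs: 64.9 kips.

64.9 kips (block shear governs)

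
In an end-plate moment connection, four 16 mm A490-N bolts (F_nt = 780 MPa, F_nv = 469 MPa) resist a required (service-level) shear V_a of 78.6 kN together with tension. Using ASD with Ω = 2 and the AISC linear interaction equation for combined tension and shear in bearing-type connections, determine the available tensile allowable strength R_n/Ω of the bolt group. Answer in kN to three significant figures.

277 kN

A_b = π·16²/4 = 201.1 mm²; f_rv = 78.6 × 1000 / (4 × 201.1) = 97.73 MPa.
F'_nt = 1.3 F_nt − (Ω F_nt / F_nv) f_rv = 1.3·780 − (2·780/469)·97.73 = 688.9 MPa, capped at F_nt → F'_nt = 688.9 MPa.
R_n = F'_nt · A_b · n = 688.9 × 201.1 × 4 / 1000 = 554.1 kN.
Allowable strength R_n/Ω = 554.1 / 2 = 277 kN.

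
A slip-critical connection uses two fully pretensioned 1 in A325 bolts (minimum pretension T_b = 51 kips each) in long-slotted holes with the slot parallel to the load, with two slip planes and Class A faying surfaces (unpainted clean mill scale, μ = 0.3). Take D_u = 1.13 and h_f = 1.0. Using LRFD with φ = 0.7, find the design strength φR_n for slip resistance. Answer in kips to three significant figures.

R_n = μ · D_u · h_f · T_b · n_s · n_b = 0.3 × 1.13 × 1.0 × 51 × 2 × 2 = 69.16 kips.
Design strength φR_n = 0.7 × 69.16 = 48.4 kips.

48.4 kips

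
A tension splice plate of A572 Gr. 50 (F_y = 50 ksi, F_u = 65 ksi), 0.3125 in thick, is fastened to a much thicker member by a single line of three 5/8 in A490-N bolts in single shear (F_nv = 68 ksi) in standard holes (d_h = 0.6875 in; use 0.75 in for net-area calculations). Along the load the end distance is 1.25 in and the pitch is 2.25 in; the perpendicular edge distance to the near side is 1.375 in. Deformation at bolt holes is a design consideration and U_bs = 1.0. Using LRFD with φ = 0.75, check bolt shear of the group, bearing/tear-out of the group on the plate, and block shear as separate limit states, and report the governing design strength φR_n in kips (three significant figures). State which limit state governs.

46.9 kips (bolt shear governs)

Bolt shear: A_b = π·0.625²/4 = 0.3068 in²; R_n = 68 × 0.3068 × 3 × 1 = 62.59 kips → 0.75 × 62.59 = 46.9 kips.
Bearing: edge l_c = 0.9062, r_n = 22.09 kips; interior l_c = 1.562, r_n = 30.47 kips; R_n = 22.09 + 2·30.47 = 83.03 kips → 62.3 kips.
Block shear: A_gv = 1.797, A_nv = 1.211, A_nt = 0.3125 in²; R_n = min(0.6F_uA_nv, 0.6F_yA_gv) + U_bs·F_u·A_nt = 67.54 kips → 50.7 kips.
Bolt shear governs: 46.9 kips.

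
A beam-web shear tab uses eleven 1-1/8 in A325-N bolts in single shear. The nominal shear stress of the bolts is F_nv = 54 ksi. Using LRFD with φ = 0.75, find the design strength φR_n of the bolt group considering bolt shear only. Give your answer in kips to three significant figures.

443 kips

A_b = π × 1.125² / 4 = 0.994 in².
R_n = F_nv · A_b · n · n_s = 54 × 0.994 × 11 × 1 = 590.4 kips.
Design strength φR_n = 0.75 × 590.4 = 443 kips.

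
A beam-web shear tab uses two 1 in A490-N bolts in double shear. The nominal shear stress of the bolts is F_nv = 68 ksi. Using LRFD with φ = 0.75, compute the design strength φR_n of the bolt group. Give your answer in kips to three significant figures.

A_b = π × 1² / 4 = 0.7854 in².
R_n = F_nv · A_b · n · n_s = 68 × 0.7854 × 2 × 2 = 213.6 kips.
Design strength φR_n = 0.75 × 213.6 = 160 kips.

160 kips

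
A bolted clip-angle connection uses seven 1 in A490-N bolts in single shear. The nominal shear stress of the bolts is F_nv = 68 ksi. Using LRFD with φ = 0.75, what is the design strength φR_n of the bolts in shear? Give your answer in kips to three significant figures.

A_b = π × 1² / 4 = 0.7854 in².
R_n = F_nv · A_b · n · n_s = 68 × 0.7854 × 7 × 1 = 373.8 kips.
Design strength φR_n = 0.75 × 373.8 = 280 kips.

280 kips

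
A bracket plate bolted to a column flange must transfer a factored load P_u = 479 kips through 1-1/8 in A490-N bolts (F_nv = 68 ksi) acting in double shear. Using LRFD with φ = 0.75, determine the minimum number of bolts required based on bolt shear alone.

5 bolts

A_b = π·1.125²/4 = 0.994 in².
Per-bolt design strength φR_n = 0.75 × 68 × 0.994 × 2 = 101.4 kips.
n ≥ 479 / 101.4 = 4.724 → use 5 bolts.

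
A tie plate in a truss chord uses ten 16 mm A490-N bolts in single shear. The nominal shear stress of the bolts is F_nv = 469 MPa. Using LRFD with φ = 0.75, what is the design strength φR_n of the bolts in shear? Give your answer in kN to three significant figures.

707 kN

A_b = π × 16² / 4 = 201.1 mm².
R_n = F_nv · A_b · n · n_s = 469 × 201.1 × 10 × 1 / 1000 = 943 kN.
Design strength φR_n = 0.75 × 943 = 707 kN.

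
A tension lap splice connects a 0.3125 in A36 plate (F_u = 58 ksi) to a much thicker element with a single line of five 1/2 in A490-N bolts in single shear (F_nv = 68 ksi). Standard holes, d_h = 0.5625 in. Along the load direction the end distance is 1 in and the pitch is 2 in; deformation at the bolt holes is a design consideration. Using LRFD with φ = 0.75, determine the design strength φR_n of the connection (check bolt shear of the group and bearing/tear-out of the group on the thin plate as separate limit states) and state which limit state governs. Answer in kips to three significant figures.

Bolt shear: A_b = π·0.5²/4 = 0.1963 in²; R_n = 68 × 0.1963 × 5 × 1 = 66.76 kips → 0.75 × 66.76 = 50.1 kips.
Bearing (1.2 l_c t F_u ≤ 2.4 d t F_u): upper limit = 2.4·0.5·0.3125·58 = 21.75 kips.
  Edge l_c = 1 − 0.5625/2 = 0.7188 → r_n = 15.63 kips; interior l_c = 2 − 0.5625 = 1.438 → r_n = 21.75 kips.
  R_n,bearing = 1·15.63 + 4·21.75 = 102.6 kips → 0.75 × 102.6 = 77 kips.
Bolt shear governs: 50.1 kips.

50.1 kips (bolt shear governs)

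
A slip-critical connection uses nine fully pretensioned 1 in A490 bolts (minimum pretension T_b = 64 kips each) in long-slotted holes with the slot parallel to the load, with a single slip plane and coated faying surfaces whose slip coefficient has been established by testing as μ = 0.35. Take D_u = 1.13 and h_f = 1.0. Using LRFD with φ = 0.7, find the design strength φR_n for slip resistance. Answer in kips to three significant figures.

R_n = μ · D_u · h_f · T_b · n_s · n_b = 0.35 × 1.13 × 1.0 × 64 × 1 × 9 = 227.8 kips.
Design strength φR_n = 0.7 × 227.8 = 159 kips.

159 kips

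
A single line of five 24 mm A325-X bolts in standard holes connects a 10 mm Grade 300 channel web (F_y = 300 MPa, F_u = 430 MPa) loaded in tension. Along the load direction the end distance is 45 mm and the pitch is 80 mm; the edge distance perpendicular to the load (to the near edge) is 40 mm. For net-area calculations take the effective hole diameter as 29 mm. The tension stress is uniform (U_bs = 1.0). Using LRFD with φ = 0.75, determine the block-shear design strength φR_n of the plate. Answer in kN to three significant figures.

536 kN

Shear plane L_v = 45 + 4·80 = 365 mm; A_gv = 365 × 10 = 3650 mm².
A_nv = (365 − 4.5·29) × 10 = 2345 mm².
A_nt = (40 − 0.5·29) × 10 = 255 mm².
0.6 F_u A_nv = 605 kN; 0.6 F_y A_gv = 657 kN → shear rupture governs the shear term.
R_n = 605 + 1.0 × 430 × 255 / 1000 = 714.7 kN.
Design strength φR_n = 0.75 × 714.7 = 536 kN.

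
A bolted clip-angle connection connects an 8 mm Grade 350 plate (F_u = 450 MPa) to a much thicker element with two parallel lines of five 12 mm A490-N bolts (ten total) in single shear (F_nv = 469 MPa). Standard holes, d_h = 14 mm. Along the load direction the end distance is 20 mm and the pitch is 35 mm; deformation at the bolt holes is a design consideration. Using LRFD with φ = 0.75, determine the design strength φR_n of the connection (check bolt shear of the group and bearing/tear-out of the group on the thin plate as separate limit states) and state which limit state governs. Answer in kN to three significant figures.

398 kN (bolt shear governs)

Bolt shear: A_b = π·12²/4 = 113.1 mm²; R_n = 469 × 113.1 × 10 × 1 / 1000 = 530.4 kN → 0.75 × 530.4 = 398 kN.
Bearing (1.2 l_c t F_u ≤ 2.4 d t F_u): upper limit = 2.4·12·8·450 / 1000 = 103.7 kN.
  Edge l_c = 20 − 14/2 = 13 → r_n = 56.16 kN; interior l_c = 35 − 14 = 21 → r_n = 90.72 kN.
  R_n,bearing = 2·56.16 + 8·90.72 = 838.1 kN → 0.75 × 838.1 = 629 kN.
Bolt shear governs: 398 kN.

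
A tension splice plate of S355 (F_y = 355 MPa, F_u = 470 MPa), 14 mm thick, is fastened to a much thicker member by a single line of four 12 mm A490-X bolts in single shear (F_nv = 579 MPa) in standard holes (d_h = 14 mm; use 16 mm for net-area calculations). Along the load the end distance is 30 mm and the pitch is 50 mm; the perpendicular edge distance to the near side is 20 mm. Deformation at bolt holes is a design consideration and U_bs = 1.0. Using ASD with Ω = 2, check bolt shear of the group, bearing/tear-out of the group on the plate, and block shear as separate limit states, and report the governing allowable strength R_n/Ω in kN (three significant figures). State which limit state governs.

131 kN (bolt shear governs)

Bolt shear: A_b = π·12²/4 = 113.1 mm²; R_n = 579 × 113.1 × 4 × 1 / 1000 = 261.9 kN → 261.9 / 2 = 131 kN.
Bearing: edge l_c = 23, r_n = 181.6 kN; interior l_c = 36, r_n = 189.5 kN; R_n = 181.6 + 3·189.5 = 750.1 kN → 375 kN.
Block shear: A_gv = 2520, A_nv = 1736, A_nt = 168 mm²; R_n = min(0.6F_uA_nv, 0.6F_yA_gv) + U_bs·F_u·A_nt = 568.5 kN → 284 kN.
Bolt shear governs: 131 kN.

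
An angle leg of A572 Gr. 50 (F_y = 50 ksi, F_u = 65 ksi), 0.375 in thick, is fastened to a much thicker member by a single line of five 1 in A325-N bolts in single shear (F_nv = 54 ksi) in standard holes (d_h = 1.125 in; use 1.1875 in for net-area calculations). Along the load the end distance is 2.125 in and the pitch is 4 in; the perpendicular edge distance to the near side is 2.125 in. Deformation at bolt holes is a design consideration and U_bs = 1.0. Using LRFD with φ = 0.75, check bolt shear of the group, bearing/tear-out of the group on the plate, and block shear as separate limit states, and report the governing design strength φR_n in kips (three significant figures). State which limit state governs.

159 kips (bolt shear governs)

Bolt shear: A_b = π·1²/4 = 0.7854 in²; R_n = 54 × 0.7854 × 5 × 1 = 212.1 kips → 0.75 × 212.1 = 159 kips.
Bearing: edge l_c = 1.562, r_n = 45.7 kips; interior l_c = 2.875, r_n = 58.5 kips; R_n = 45.7 + 4·58.5 = 279.7 kips → 210 kips.
Block shear: A_gv = 6.797, A_nv = 4.793, A_nt = 0.5742 in²; R_n = min(0.6F_uA_nv, 0.6F_yA_gv) + U_bs·F_u·A_nt = 224.2 kips → 168 kips.
Bolt shear governs: 159 kips.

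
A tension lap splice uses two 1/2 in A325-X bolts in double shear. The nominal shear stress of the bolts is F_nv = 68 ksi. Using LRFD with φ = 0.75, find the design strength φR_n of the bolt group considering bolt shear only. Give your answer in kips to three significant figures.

A_b = π × 0.5² / 4 = 0.1963 in².
R_n = F_nv · A_b · n · n_s = 68 × 0.1963 × 2 × 2 = 53.41 kips.
Design strength φR_n = 0.75 × 53.41 = 40.1 kips.

40.1 kips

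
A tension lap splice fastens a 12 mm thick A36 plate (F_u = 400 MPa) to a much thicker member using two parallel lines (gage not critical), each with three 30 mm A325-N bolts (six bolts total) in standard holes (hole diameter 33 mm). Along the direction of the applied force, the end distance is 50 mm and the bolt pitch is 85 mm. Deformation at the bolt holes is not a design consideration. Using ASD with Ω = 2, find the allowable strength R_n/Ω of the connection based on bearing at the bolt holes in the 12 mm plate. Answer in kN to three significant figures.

990 kN

Per bolt r_n = 1.5 l_c t F_u ≤ 3.0 d t F_u; upper limit = 3.0 × 30 × 12 × 400 / 1000 = 432 kN.
Edge bolt: l_c = 50 − 33/2 = 33.5 mm → 1.5 × 33.5 × 12 × 400 / 1000 = 241.2 → r_n = 241.2 kN.
Interior bolts: l_c = 85 − 33 = 52 mm → 1.5 × 52 × 12 × 400 / 1000 = 374.4 → r_n = 374.4 kN.
R_n = 2 × 241.2 + 4 × 374.4 = 1980 kN.
Allowable strength R_n/Ω = 1980 / 2 = 990 kN.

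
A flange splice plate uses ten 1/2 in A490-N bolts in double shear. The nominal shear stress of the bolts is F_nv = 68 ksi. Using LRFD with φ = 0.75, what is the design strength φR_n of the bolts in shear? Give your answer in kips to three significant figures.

A_b = π × 0.5² / 4 = 0.1963 in².
R_n = F_nv · A_b · n · n_s = 68 × 0.1963 × 10 × 2 = 267 kips.
Design strength φR_n = 0.75 × 267 = 200 kips.

200 kips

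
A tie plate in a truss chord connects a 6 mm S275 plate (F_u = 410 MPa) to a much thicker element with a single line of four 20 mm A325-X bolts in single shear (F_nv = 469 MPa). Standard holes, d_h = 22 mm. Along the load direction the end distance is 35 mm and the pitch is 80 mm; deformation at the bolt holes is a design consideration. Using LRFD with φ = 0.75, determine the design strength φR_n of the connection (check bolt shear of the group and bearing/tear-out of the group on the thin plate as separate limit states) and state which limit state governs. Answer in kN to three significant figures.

319 kN (bearing governs)

Bolt shear: A_b = π·20²/4 = 314.2 mm²; R_n = 469 × 314.2 × 4 × 1 / 1000 = 589.4 kN → 0.75 × 589.4 = 442 kN.
Bearing (1.2 l_c t F_u ≤ 2.4 d t F_u): upper limit = 2.4·20·6·410 / 1000 = 118.1 kN.
  Edge l_c = 35 − 22/2 = 24 → r_n = 70.85 kN; interior l_c = 80 − 22 = 58 → r_n = 118.1 kN.
  R_n,bearing = 1·70.85 + 3·118.1 = 425.1 kN → 0.75 × 425.1 = 319 kN.
Bearing governs: 319 kN.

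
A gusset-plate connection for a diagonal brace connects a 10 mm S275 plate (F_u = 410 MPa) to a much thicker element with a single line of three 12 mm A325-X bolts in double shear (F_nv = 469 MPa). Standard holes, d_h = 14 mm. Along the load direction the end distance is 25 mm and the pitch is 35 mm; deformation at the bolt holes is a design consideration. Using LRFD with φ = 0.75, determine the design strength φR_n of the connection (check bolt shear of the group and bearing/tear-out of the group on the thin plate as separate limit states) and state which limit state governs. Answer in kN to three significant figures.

Bolt shear: A_b = π·12²/4 = 113.1 mm²; R_n = 469 × 113.1 × 3 × 2 / 1000 = 318.3 kN → 0.75 × 318.3 = 239 kN.
Bearing (1.2 l_c t F_u ≤ 2.4 d t F_u): upper limit = 2.4·12·10·410 / 1000 = 118.1 kN.
  Edge l_c = 25 − 14/2 = 18 → r_n = 88.56 kN; interior l_c = 35 − 14 = 21 → r_n = 103.3 kN.
  R_n,bearing = 1·88.56 + 2·103.3 = 295.2 kN → 0.75 × 295.2 = 221 kN.
Bearing governs: 221 kN.

221 kN (bearing governs)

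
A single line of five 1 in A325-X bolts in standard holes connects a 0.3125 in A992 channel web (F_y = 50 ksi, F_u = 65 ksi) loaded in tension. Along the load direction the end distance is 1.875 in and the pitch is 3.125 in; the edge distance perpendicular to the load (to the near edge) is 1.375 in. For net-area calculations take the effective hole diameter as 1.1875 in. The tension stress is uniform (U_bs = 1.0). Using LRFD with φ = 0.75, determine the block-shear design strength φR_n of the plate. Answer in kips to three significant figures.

94.5 kips

Shear plane L_v = 1.875 + 4·3.125 = 14.38 in; A_gv = 14.38 × 0.3125 = 4.492 in².
A_nv = (14.38 − 4.5·1.1875) × 0.3125 = 2.822 in².
A_nt = (1.375 − 0.5·1.1875) × 0.3125 = 0.2441 in².
0.6 F_u A_nv = 110.1 kips; 0.6 F_y A_gv = 134.8 kips → shear rupture governs the shear term.
R_n = 110.1 + 1.0 × 65 × 0.2441 = 125.9 kips.
Design strength φR_n = 0.75 × 125.9 = 94.5 kips.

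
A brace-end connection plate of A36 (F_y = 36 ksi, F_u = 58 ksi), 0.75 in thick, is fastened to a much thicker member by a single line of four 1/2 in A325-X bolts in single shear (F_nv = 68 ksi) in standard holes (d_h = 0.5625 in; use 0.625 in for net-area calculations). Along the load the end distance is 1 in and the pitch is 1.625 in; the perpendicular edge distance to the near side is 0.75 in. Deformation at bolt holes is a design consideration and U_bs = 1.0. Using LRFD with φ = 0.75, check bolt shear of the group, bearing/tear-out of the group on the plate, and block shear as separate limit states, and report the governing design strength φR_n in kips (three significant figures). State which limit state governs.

40.1 kips (bolt shear governs)

Bolt shear: A_b = π·0.5²/4 = 0.1963 in²; R_n = 68 × 0.1963 × 4 × 1 = 53.41 kips → 0.75 × 53.41 = 40.1 kips.
Bearing: edge l_c = 0.7188, r_n = 37.52 kips; interior l_c = 1.062, r_n = 52.2 kips; R_n = 37.52 + 3·52.2 = 194.1 kips → 146 kips.
Block shear: A_gv = 4.406, A_nv = 2.766, A_nt = 0.3281 in²; R_n = min(0.6F_uA_nv, 0.6F_yA_gv) + U_bs·F_u·A_nt = 114.2 kips → 85.7 kips.
Bolt shear governs: 40.1 kips.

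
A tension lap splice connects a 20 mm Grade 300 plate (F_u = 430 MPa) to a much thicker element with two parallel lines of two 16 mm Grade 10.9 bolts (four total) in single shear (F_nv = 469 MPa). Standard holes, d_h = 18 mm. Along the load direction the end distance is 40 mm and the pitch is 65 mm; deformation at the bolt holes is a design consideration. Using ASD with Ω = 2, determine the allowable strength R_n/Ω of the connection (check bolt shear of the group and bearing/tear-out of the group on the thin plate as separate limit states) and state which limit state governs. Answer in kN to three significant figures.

Bolt shear: A_b = π·16²/4 = 201.1 mm²; R_n = 469 × 201.1 × 4 × 1 / 1000 = 377.2 kN → 377.2 / 2 = 189 kN.
Bearing (1.2 l_c t F_u ≤ 2.4 d t F_u): upper limit = 2.4·16·20·430 / 1000 = 330.2 kN.
  Edge l_c = 40 − 18/2 = 31 → r_n = 319.9 kN; interior l_c = 65 − 18 = 47 → r_n = 330.2 kN.
  R_n,bearing = 2·319.9 + 2·330.2 = 1300 kN → 1300 / 2 = 650 kN.
Bolt shear governs: 189 kN.

189 kN (bolt shear governs)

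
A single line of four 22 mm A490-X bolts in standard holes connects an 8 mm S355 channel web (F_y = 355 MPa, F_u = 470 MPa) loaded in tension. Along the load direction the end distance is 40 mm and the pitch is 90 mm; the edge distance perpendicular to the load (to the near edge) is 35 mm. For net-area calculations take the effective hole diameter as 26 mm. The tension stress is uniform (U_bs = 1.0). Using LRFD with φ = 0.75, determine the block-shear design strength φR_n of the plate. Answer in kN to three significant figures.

Shear plane L_v = 40 + 3·90 = 310 mm; A_gv = 310 × 8 = 2480 mm².
A_nv = (310 − 3.5·26) × 8 = 1752 mm².
A_nt = (35 − 0.5·26) × 8 = 176 mm².
0.6 F_u A_nv = 494.1 kN; 0.6 F_y A_gv = 528.2 kN → shear rupture governs the shear term.
R_n = 494.1 + 1.0 × 470 × 176 / 1000 = 576.8 kN.
Design strength φR_n = 0.75 × 576.8 = 433 kN.

433 kN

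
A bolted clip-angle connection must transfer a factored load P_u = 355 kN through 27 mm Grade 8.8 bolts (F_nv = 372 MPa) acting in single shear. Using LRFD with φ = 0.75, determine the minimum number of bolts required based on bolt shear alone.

A_b = π·27²/4 = 572.6 mm².
Per-bolt design strength φR_n = 0.75 × 372 × 572.6 × 1 / 1000 = 159.7 kN.
n ≥ 355 / 159.7 = 2.222 → use 3 bolts.

3 bolts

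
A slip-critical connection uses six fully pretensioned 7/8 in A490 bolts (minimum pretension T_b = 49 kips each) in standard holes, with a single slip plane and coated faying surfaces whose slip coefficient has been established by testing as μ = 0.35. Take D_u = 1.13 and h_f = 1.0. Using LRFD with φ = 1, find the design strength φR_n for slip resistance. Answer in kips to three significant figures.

116 kips

R_n = μ · D_u · h_f · T_b · n_s · n_b = 0.35 × 1.13 × 1.0 × 49 × 1 × 6 = 116.3 kips.
Design strength φR_n = 1 × 116.3 = 116 kips.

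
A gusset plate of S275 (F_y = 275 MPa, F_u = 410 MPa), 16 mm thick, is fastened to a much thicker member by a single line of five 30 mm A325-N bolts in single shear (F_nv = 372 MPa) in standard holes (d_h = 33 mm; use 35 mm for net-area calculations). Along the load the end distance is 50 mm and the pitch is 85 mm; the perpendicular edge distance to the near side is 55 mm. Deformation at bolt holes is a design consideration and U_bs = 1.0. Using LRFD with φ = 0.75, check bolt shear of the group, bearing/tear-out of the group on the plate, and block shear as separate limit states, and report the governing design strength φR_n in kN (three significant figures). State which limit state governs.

Bolt shear: A_b = π·30²/4 = 706.9 mm²; R_n = 372 × 706.9 × 5 × 1 / 1000 = 1315 kN → 0.75 × 1315 = 986 kN.
Bearing: edge l_c = 33.5, r_n = 263.7 kN; interior l_c = 52, r_n = 409.3 kN; R_n = 263.7 + 4·409.3 = 1901 kN → 1430 kN.
Block shear: A_gv = 6240, A_nv = 3720, A_nt = 600 mm²; R_n = min(0.6F_uA_nv, 0.6F_yA_gv) + U_bs·F_u·A_nt = 1161 kN → 871 kN.
Block shear governs: 871 kN.

871 kN (block shear governs)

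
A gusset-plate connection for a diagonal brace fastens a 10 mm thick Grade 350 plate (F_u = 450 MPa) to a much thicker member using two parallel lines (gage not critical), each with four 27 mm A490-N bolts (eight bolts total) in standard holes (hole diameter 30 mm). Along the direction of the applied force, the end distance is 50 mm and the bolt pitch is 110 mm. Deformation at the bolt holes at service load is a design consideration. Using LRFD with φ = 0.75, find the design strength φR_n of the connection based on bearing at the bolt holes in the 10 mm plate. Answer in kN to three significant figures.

Per bolt r_n = 1.2 l_c t F_u ≤ 2.4 d t F_u; upper limit = 2.4 × 27 × 10 × 450 / 1000 = 291.6 kN.
Edge bolt: l_c = 50 − 30/2 = 35 mm → 1.2 × 35 × 10 × 450 / 1000 = 189 → r_n = 189 kN.
Interior bolts: l_c = 110 − 30 = 80 mm → 1.2 × 80 × 10 × 450 / 1000 = 432 → r_n = 291.6 kN.
R_n = 2 × 189 + 6 × 291.6 = 2128 kN.
Design strength φR_n = 0.75 × 2128 = 1600 kN.

1600 kN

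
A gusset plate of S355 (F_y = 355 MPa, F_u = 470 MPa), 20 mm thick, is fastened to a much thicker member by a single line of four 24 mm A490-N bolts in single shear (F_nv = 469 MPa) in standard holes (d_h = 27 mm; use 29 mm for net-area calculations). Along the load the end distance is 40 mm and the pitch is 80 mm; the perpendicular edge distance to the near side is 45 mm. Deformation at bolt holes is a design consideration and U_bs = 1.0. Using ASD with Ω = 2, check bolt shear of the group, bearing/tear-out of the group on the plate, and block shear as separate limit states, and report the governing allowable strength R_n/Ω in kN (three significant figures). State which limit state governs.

424 kN (bolt shear governs)

Bolt shear: A_b = π·24²/4 = 452.4 mm²; R_n = 469 × 452.4 × 4 × 1 / 1000 = 848.7 kN → 848.7 / 2 = 424 kN.
Bearing: edge l_c = 26.5, r_n = 298.9 kN; interior l_c = 53, r_n = 541.4 kN; R_n = 298.9 + 3·541.4 = 1923 kN → 962 kN.
Block shear: A_gv = 5600, A_nv = 3570, A_nt = 610 mm²; R_n = min(0.6F_uA_nv, 0.6F_yA_gv) + U_bs·F_u·A_nt = 1293 kN → 647 kN.
Bolt shear governs: 424 kN.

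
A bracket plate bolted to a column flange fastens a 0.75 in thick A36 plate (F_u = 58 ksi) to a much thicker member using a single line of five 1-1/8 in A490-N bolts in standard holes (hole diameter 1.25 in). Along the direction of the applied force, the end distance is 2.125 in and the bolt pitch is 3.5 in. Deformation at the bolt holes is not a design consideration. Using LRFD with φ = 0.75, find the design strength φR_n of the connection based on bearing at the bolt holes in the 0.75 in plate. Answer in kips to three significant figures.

514 kips

Per bolt r_n = 1.5 l_c t F_u ≤ 3.0 d t F_u; upper limit = 3.0 × 1.125 × 0.75 × 58 = 146.8 kips.
Edge bolt: l_c = 2.125 − 1.25/2 = 1.5 in → 1.5 × 1.5 × 0.75 × 58 = 97.88 → r_n = 97.88 kips.
Interior bolts: l_c = 3.5 − 1.25 = 2.25 in → 1.5 × 2.25 × 0.75 × 58 = 146.8 → r_n = 146.8 kips.
R_n = 1 × 97.88 + 4 × 146.8 = 685.1 kips.
Design strength φR_n = 0.75 × 685.1 = 514 kips.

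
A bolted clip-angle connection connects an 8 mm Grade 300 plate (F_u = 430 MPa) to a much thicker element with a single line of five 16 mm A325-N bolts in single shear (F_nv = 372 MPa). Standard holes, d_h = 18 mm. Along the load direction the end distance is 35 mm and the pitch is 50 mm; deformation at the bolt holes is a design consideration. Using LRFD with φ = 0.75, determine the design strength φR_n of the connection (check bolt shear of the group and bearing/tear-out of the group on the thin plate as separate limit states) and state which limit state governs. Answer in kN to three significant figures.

Bolt shear: A_b = π·16²/4 = 201.1 mm²; R_n = 372 × 201.1 × 5 × 1 / 1000 = 374 kN → 0.75 × 374 = 280 kN.
Bearing (1.2 l_c t F_u ≤ 2.4 d t F_u): upper limit = 2.4·16·8·430 / 1000 = 132.1 kN.
  Edge l_c = 35 − 18/2 = 26 → r_n = 107.3 kN; interior l_c = 50 − 18 = 32 → r_n = 132.1 kN.
  R_n,bearing = 1·107.3 + 4·132.1 = 635.7 kN → 0.75 × 635.7 = 477 kN.
Bolt shear governs: 280 kN.

280 kN (bolt shear governs)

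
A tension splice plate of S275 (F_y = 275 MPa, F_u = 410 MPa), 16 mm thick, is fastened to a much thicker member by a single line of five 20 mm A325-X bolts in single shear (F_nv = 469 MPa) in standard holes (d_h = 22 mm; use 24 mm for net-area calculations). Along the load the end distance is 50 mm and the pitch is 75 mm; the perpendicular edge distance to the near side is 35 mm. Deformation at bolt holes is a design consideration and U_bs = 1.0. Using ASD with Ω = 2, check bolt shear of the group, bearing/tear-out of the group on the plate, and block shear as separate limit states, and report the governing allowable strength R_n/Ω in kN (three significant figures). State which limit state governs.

368 kN (bolt shear governs)

Bolt shear: A_b = π·20²/4 = 314.2 mm²; R_n = 469 × 314.2 × 5 × 1 / 1000 = 736.7 kN → 736.7 / 2 = 368 kN.
Bearing: edge l_c = 39, r_n = 307 kN; interior l_c = 53, r_n = 314.9 kN; R_n = 307 + 4·314.9 = 1567 kN → 783 kN.
Block shear: A_gv = 5600, A_nv = 3872, A_nt = 368 mm²; R_n = min(0.6F_uA_nv, 0.6F_yA_gv) + U_bs·F_u·A_nt = 1075 kN → 537 kN.
Bolt shear governs: 368 kN.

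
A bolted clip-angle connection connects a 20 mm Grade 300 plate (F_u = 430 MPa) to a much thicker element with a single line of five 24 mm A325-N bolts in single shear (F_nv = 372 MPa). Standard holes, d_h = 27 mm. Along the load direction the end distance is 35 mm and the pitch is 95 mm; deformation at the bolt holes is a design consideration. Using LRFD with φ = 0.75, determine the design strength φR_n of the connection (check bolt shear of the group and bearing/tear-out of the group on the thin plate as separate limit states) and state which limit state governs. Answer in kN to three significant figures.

631 kN (bolt shear governs)

Bolt shear: A_b = π·24²/4 = 452.4 mm²; R_n = 372 × 452.4 × 5 × 1 / 1000 = 841.4 kN → 0.75 × 841.4 = 631 kN.
Bearing (1.2 l_c t F_u ≤ 2.4 d t F_u): upper limit = 2.4·24·20·430 / 1000 = 495.4 kN.
  Edge l_c = 35 − 27/2 = 21.5 → r_n = 221.9 kN; interior l_c = 95 − 27 = 68 → r_n = 495.4 kN.
  R_n,bearing = 1·221.9 + 4·495.4 = 2203 kN → 0.75 × 2203 = 1650 kN.
Bolt shear governs: 631 kN.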